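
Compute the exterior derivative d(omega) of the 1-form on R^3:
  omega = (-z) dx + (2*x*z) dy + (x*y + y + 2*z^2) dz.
d(omega) = (2*z) dx ∧ dy + (y + 1) dx ∧ dz + (1 - x) dy ∧ dz

For a 1-form omega = sum_i f_i dx_i, the exterior derivative is
  d(omega) = sum_{i < j} (∂f_j/∂x_i - ∂f_i/∂x_j) dx_i ∧ dx_j.
  coefficient of dx ∧ dy: ∂f_2/∂x - ∂f_1/∂y = ∂(2*x*z)/∂x - ∂(-z)/∂y = 2*z
  coefficient of dx ∧ dz: ∂f_3/∂x - ∂f_1/∂z = ∂(x*y + y + 2*z^2)/∂x - ∂(-z)/∂z = y + 1
  coefficient of dy ∧ dz: ∂f_3/∂y - ∂f_2/∂z = ∂(x*y + y + 2*z^2)/∂y - ∂(2*x*z)/∂z = 1 - x
Assembling: d(omega) = (2*z) dx ∧ dy + (y + 1) dx ∧ dz + (1 - x) dy ∧ dz.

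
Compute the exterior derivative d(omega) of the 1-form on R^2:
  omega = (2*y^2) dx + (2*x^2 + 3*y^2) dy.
d(omega) = (4*x - 4*y) dx ∧ dy

For a 1-form omega = sum_i f_i dx_i, the exterior derivative is
  d(omega) = sum_{i < j} (∂f_j/∂x_i - ∂f_i/∂x_j) dx_i ∧ dx_j.
  coefficient of dx ∧ dy: ∂f_2/∂x - ∂f_1/∂y = ∂(2*x^2 + 3*y^2)/∂x - ∂(2*y^2)/∂y = 4*x - 4*y
Assembling: d(omega) = (4*x - 4*y) dx ∧ dy.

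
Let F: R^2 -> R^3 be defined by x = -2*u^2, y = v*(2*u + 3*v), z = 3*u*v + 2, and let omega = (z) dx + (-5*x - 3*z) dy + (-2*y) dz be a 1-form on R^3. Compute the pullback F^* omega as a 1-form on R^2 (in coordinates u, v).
F^* omega = (8*u^2*v - 30*u*v^2 - 8*u - 18*v^3 - 12*v) du + (20*u^3 + 30*u^2*v - 72*u*v^2 - 12*u - 36*v) dv

Using F^*(f dg) = (f ∘ F) d(g ∘ F), substitute each coordinate x_i by F_i(u, v) in f_i, and replace dx_i by d F_i = (∂F_i/∂u) du + (∂F_i/∂v) dv.
  For the x component: f_1(F) = 3*u*v + 2; d F_1 = (-4*u) du + (0) dv
  For the y component: f_2(F) = 10*u^2 - 9*u*v - 6; d F_2 = (2*v) du + (2*u + 6*v) dv
  For the z component: f_3(F) = 2*v*(-2*u - 3*v); d F_3 = (3*v) du + (3*u) dv
Combining and collecting du, dv coefficients:
  coeff of du: 8*u^2*v - 30*u*v^2 - 8*u - 18*v^3 - 12*v
  coeff of dv: 20*u^3 + 30*u^2*v - 72*u*v^2 - 12*u - 36*v
F^* omega = (8*u^2*v - 30*u*v^2 - 8*u - 18*v^3 - 12*v) du + (20*u^3 + 30*u^2*v - 72*u*v^2 - 12*u - 36*v) dv.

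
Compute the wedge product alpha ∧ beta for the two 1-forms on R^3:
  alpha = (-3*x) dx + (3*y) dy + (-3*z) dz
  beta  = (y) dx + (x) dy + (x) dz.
alpha ∧ beta = (-3*x^2 - 3*y^2) dx ∧ dy + (-3*x^2 + 3*y*z) dx ∧ dz + (3*x*(y + z)) dy ∧ dz

Distribute the wedge, using dx_i ∧ dx_j = -dx_j ∧ dx_i and dx_i ∧ dx_i = 0. For each pair (i, j) with i < j, the coefficient of dx_i ∧ dx_j in alpha ∧ beta is (alpha_i * beta_j - alpha_j * beta_i). Collecting: alpha ∧ beta = (-3*x^2 - 3*y^2) dx ∧ dy + (-3*x^2 + 3*y*z) dx ∧ dz + (3*x*(y + z)) dy ∧ dz.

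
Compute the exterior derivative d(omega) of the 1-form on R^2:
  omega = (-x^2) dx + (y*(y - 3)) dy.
d(omega) = 0

For a 1-form omega = sum_i f_i dx_i, the exterior derivative is
  d(omega) = sum_{i < j} (∂f_j/∂x_i - ∂f_i/∂x_j) dx_i ∧ dx_j.

Assembling: d(omega) = 0.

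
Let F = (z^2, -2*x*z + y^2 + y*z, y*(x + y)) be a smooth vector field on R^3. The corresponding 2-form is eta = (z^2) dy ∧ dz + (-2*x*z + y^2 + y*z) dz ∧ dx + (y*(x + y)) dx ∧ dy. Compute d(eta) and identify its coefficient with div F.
d(eta) = (2*y + z) dx ∧ dy ∧ dz; div F = 2*y + z

For a 2-form in R^3 of the form above, applying d gives a 3-form with coefficient ∂P/∂x + ∂Q/∂y + ∂R/∂z:
  ∂P/∂x = 0
  ∂Q/∂y = 2*y + z
  ∂R/∂z = 0
Sum = 2*y + z, which is exactly div F.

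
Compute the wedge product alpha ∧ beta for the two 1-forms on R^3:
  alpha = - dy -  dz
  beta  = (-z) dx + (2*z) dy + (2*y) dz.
alpha ∧ beta = (-z) dx ∧ dy + (-2*y + 2*z) dy ∧ dz + (-z) dx ∧ dz

Distribute the wedge, using dx_i ∧ dx_j = -dx_j ∧ dx_i and dx_i ∧ dx_i = 0. For each pair (i, j) with i < j, the coefficient of dx_i ∧ dx_j in alpha ∧ beta is (alpha_i * beta_j - alpha_j * beta_i). Collecting: alpha ∧ beta = (-z) dx ∧ dy + (-2*y + 2*z) dy ∧ dz + (-z) dx ∧ dz.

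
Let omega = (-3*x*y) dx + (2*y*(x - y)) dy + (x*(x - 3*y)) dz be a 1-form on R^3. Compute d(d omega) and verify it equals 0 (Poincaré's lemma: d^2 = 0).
d(d omega) = 0

Step 1: d omega = sum_{i<j} (∂f_j/∂x_i - ∂f_i/∂x_j) dx_i ∧ dx_j:
  coeff of dx ∧ dy: 3*x + 2*y
  coeff of dx ∧ dz: 2*x - 3*y
  coeff of dy ∧ dz: -3*x
Step 2: Apply d again to each 2-form coefficient. The only possible 3-form in R^3 is dx ∧ dy ∧ dz, with coefficient
  ∂(coeff of dy∧dz)/∂x - ∂(coeff of dx∧dz)/∂y + ∂(coeff of dx∧dy)/∂z
  = ∂/∂x (-3*x) - ∂/∂y (2*x - 3*y) + ∂/∂z (3*x + 2*y).
Each of these terms simplifies to sums of mixed partials that cancel in pairs. The result is 0 (by equality of mixed partials for smooth functions — Schwarz / Clairaut).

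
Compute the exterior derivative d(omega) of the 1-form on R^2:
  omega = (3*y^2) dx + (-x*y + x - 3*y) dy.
d(omega) = (1 - 7*y) dx ∧ dy

For a 1-form omega = sum_i f_i dx_i, the exterior derivative is
  d(omega) = sum_{i < j} (∂f_j/∂x_i - ∂f_i/∂x_j) dx_i ∧ dx_j.
  coefficient of dx ∧ dy: ∂f_2/∂x - ∂f_1/∂y = ∂(-x*y + x - 3*y)/∂x - ∂(3*y^2)/∂y = 1 - 7*y
Assembling: d(omega) = (1 - 7*y) dx ∧ dy.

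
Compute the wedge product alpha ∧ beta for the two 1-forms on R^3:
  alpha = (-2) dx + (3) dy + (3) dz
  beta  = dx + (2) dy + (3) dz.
alpha ∧ beta = (-7) dx ∧ dy + (-9) dx ∧ dz + (3) dy ∧ dz

Distribute the wedge, using dx_i ∧ dx_j = -dx_j ∧ dx_i and dx_i ∧ dx_i = 0. For each pair (i, j) with i < j, the coefficient of dx_i ∧ dx_j in alpha ∧ beta is (alpha_i * beta_j - alpha_j * beta_i). Collecting: alpha ∧ beta = (-7) dx ∧ dy + (-9) dx ∧ dz + (3) dy ∧ dz.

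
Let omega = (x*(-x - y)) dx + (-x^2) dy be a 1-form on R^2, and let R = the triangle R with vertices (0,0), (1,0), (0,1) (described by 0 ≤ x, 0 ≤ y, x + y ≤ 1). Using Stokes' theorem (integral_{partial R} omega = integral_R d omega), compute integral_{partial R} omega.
integral_(partial R) omega = -1/6

Stokes: integral_partial_R omega = integral_R d omega with d omega = (∂Q/∂x - ∂P/∂y) dx ∧ dy.
  ∂Q/∂x = -2*x
  ∂P/∂y = -x
  integrand = ∂Q/∂x - ∂P/∂y = -x.
Integrating over R: integral_0^1 integral_0^{1-x} (-x) dy dx = -1/6.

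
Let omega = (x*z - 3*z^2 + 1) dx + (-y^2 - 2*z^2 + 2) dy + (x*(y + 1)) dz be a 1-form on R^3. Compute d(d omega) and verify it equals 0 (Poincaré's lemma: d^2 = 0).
d(d omega) = 0

Step 1: d omega = sum_{i<j} (∂f_j/∂x_i - ∂f_i/∂x_j) dx_i ∧ dx_j:
  coeff of dx ∧ dy: 0
  coeff of dx ∧ dz: -x + y + 6*z + 1
  coeff of dy ∧ dz: x + 4*z
Step 2: Apply d again to each 2-form coefficient. The only possible 3-form in R^3 is dx ∧ dy ∧ dz, with coefficient
  ∂(coeff of dy∧dz)/∂x - ∂(coeff of dx∧dz)/∂y + ∂(coeff of dx∧dy)/∂z
  = ∂/∂x (x + 4*z) - ∂/∂y (-x + y + 6*z + 1) + ∂/∂z (0).
Each of these terms simplifies to sums of mixed partials that cancel in pairs. The result is 0 (by equality of mixed partials for smooth functions — Schwarz / Clairaut).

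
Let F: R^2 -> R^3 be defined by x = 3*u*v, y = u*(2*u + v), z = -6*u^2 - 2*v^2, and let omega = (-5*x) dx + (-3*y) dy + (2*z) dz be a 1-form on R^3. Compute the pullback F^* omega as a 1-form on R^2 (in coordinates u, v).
F^* omega = (u^2*(120*u - 18*v)) du + (-6*u^3 + 16*v^3) dv

Using F^*(f dg) = (f ∘ F) d(g ∘ F), substitute each coordinate x_i by F_i(u, v) in f_i, and replace dx_i by d F_i = (∂F_i/∂u) du + (∂F_i/∂v) dv.
  For the x component: f_1(F) = -15*u*v; d F_1 = (3*v) du + (3*u) dv
  For the y component: f_2(F) = 3*u*(-2*u - v); d F_2 = (4*u + v) du + (u) dv
  For the z component: f_3(F) = -12*u^2 - 4*v^2; d F_3 = (-12*u) du + (-4*v) dv
Combining and collecting du, dv coefficients:
  coeff of du: u^2*(120*u - 18*v)
  coeff of dv: -6*u^3 + 16*v^3
F^* omega = (u^2*(120*u - 18*v)) du + (-6*u^3 + 16*v^3) dv.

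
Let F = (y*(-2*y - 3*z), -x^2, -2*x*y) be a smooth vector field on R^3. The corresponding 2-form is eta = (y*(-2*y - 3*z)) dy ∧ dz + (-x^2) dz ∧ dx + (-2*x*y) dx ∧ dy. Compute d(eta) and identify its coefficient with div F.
d(eta) = (0) dx ∧ dy ∧ dz; div F = 0

For a 2-form in R^3 of the form above, applying d gives a 3-form with coefficient ∂P/∂x + ∂Q/∂y + ∂R/∂z:
  ∂P/∂x = 0
  ∂Q/∂y = 0
  ∂R/∂z = 0
Sum = 0, which is exactly div F.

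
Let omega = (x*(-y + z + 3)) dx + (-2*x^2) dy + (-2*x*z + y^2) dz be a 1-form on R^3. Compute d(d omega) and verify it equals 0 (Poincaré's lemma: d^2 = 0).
d(d omega) = 0

Step 1: d omega = sum_{i<j} (∂f_j/∂x_i - ∂f_i/∂x_j) dx_i ∧ dx_j:
  coeff of dx ∧ dy: -3*x
  coeff of dx ∧ dz: -x - 2*z
  coeff of dy ∧ dz: 2*y
Step 2: Apply d again to each 2-form coefficient. The only possible 3-form in R^3 is dx ∧ dy ∧ dz, with coefficient
  ∂(coeff of dy∧dz)/∂x - ∂(coeff of dx∧dz)/∂y + ∂(coeff of dx∧dy)/∂z
  = ∂/∂x (2*y) - ∂/∂y (-x - 2*z) + ∂/∂z (-3*x).
Each of these terms simplifies to sums of mixed partials that cancel in pairs. The result is 0 (by equality of mixed partials for smooth functions — Schwarz / Clairaut).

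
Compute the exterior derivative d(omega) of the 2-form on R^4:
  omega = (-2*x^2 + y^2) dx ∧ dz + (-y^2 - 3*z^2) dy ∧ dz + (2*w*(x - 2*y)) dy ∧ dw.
d(omega) = (-2*y) dx ∧ dy ∧ dz + (2*w) dx ∧ dy ∧ dw

For a 2-form omega = sum_{i<j} g_{ij} dx_i ∧ dx_j, the exterior derivative is
  d(omega) = sum_{i<j} d(g_{ij}) ∧ dx_i ∧ dx_j = sum_{i<j, k} (∂g_{ij}/∂x_k) dx_k ∧ dx_i ∧ dx_j.
Expand each term, using dx_k ∧ dx_i ∧ dx_j = sgn(permutation) dx_{(a)} ∧ dx_{(b)} ∧ dx_{(c)} with (a < b < c) sorted:
  d(-2*x^2 + y^2) includes (∂/∂y)(-2*x^2 + y^2) dy = (2*y) dy, which multiplied by dx ∧ dz gives (-2*y) dx ∧ dy ∧ dz
  d(2*w*(x - 2*y)) includes (∂/∂x)(2*w*(x - 2*y)) dx = (2*w) dx, which multiplied by dy ∧ dw gives (2*w) dx ∧ dy ∧ dw
Collecting like 3-forms: d(omega) = (-2*y) dx ∧ dy ∧ dz + (2*w) dx ∧ dy ∧ dw.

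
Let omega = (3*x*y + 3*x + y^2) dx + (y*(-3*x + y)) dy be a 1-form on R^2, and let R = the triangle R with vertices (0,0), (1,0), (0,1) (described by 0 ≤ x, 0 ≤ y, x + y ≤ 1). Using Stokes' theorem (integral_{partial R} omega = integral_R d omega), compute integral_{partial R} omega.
integral_(partial R) omega = -4/3

Stokes: integral_partial_R omega = integral_R d omega with d omega = (∂Q/∂x - ∂P/∂y) dx ∧ dy.
  ∂Q/∂x = -3*y
  ∂P/∂y = 3*x + 2*y
  integrand = ∂Q/∂x - ∂P/∂y = -3*x - 5*y.
Integrating over R: integral_0^1 integral_0^{1-x} (-3*x - 5*y) dy dx = -4/3.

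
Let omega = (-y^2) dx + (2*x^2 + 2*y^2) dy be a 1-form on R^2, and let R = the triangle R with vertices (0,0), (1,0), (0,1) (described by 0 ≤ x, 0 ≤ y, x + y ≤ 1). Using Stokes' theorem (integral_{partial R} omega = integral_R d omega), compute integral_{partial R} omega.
integral_(partial R) omega = 1

Stokes: integral_partial_R omega = integral_R d omega with d omega = (∂Q/∂x - ∂P/∂y) dx ∧ dy.
  ∂Q/∂x = 4*x
  ∂P/∂y = -2*y
  integrand = ∂Q/∂x - ∂P/∂y = 4*x + 2*y.
Integrating over R: integral_0^1 integral_0^{1-x} (4*x + 2*y) dy dx = 1.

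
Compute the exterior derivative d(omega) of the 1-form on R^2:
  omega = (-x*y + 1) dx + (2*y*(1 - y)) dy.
d(omega) = (x) dx ∧ dy

For a 1-form omega = sum_i f_i dx_i, the exterior derivative is
  d(omega) = sum_{i < j} (∂f_j/∂x_i - ∂f_i/∂x_j) dx_i ∧ dx_j.
  coefficient of dx ∧ dy: ∂f_2/∂x - ∂f_1/∂y = ∂(2*y*(1 - y))/∂x - ∂(-x*y + 1)/∂y = x
Assembling: d(omega) = (x) dx ∧ dy.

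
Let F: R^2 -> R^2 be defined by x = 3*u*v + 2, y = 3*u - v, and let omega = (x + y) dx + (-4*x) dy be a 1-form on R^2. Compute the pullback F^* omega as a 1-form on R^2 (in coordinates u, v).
F^* omega = (9*u*v^2 - 27*u*v - 3*v^2 + 6*v - 24) du + (9*u^2*v + 9*u^2 + 9*u*v + 6*u + 8) dv

Using F^*(f dg) = (f ∘ F) d(g ∘ F), substitute each coordinate x_i by F_i(u, v) in f_i, and replace dx_i by d F_i = (∂F_i/∂u) du + (∂F_i/∂v) dv.
  For the x component: f_1(F) = 3*u*v + 3*u - v + 2; d F_1 = (3*v) du + (3*u) dv
  For the y component: f_2(F) = -12*u*v - 8; d F_2 = (3) du + (-1) dv
Combining and collecting du, dv coefficients:
  coeff of du: 9*u*v^2 - 27*u*v - 3*v^2 + 6*v - 24
  coeff of dv: 9*u^2*v + 9*u^2 + 9*u*v + 6*u + 8
F^* omega = (9*u*v^2 - 27*u*v - 3*v^2 + 6*v - 24) du + (9*u^2*v + 9*u^2 + 9*u*v + 6*u + 8) dv.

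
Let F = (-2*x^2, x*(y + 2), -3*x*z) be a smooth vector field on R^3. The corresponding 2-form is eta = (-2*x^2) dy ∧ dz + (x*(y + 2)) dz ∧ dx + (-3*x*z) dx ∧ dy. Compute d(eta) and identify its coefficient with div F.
d(eta) = (-6*x) dx ∧ dy ∧ dz; div F = -6*x

For a 2-form in R^3 of the form above, applying d gives a 3-form with coefficient ∂P/∂x + ∂Q/∂y + ∂R/∂z:
  ∂P/∂x = -4*x
  ∂Q/∂y = x
  ∂R/∂z = -3*x
Sum = -6*x, which is exactly div F.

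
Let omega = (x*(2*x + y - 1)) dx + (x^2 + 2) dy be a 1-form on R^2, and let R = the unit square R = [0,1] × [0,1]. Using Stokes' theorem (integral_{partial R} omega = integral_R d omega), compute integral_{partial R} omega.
integral_(partial R) omega = 1/2

Stokes: integral_partial_R omega = integral_R d omega with d omega = (∂Q/∂x - ∂P/∂y) dx ∧ dy.
  ∂Q/∂x = 2*x
  ∂P/∂y = x
  integrand = ∂Q/∂x - ∂P/∂y = x.
Integrating over R: integral_0^1 integral_0^1 (x) dx dy = 1/2.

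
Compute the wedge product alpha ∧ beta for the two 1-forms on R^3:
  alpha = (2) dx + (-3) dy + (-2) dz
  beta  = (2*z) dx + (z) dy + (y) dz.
alpha ∧ beta = (8*z) dx ∧ dy + (2*y + 4*z) dx ∧ dz + (-3*y + 2*z) dy ∧ dz

Distribute the wedge, using dx_i ∧ dx_j = -dx_j ∧ dx_i and dx_i ∧ dx_i = 0. For each pair (i, j) with i < j, the coefficient of dx_i ∧ dx_j in alpha ∧ beta is (alpha_i * beta_j - alpha_j * beta_i). Collecting: alpha ∧ beta = (8*z) dx ∧ dy + (2*y + 4*z) dx ∧ dz + (-3*y + 2*z) dy ∧ dz.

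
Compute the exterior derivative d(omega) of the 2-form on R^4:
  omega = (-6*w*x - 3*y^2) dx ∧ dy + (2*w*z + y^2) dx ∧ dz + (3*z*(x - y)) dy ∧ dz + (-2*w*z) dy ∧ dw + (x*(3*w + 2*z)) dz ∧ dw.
d(omega) = (-6*x) dx ∧ dy ∧ dw + (-2*y + 3*z) dx ∧ dy ∧ dz + (3*w + 4*z) dx ∧ dz ∧ dw + (2*w) dy ∧ dz ∧ dw

For a 2-form omega = sum_{i<j} g_{ij} dx_i ∧ dx_j, the exterior derivative is
  d(omega) = sum_{i<j} d(g_{ij}) ∧ dx_i ∧ dx_j = sum_{i<j, k} (∂g_{ij}/∂x_k) dx_k ∧ dx_i ∧ dx_j.
Expand each term, using dx_k ∧ dx_i ∧ dx_j = sgn(permutation) dx_{(a)} ∧ dx_{(b)} ∧ dx_{(c)} with (a < b < c) sorted:
  d(-6*w*x - 3*y^2) includes (∂/∂w)(-6*w*x - 3*y^2) dw = (-6*x) dw, which multiplied by dx ∧ dy gives (-6*x) dx ∧ dy ∧ dw
  d(2*w*z + y^2) includes (∂/∂y)(2*w*z + y^2) dy = (2*y) dy, which multiplied by dx ∧ dz gives (-2*y) dx ∧ dy ∧ dz
  d(2*w*z + y^2) includes (∂/∂w)(2*w*z + y^2) dw = (2*z) dw, which multiplied by dx ∧ dz gives (2*z) dx ∧ dz ∧ dw
  d(3*z*(x - y)) includes (∂/∂x)(3*z*(x - y)) dx = (3*z) dx, which multiplied by dy ∧ dz gives (3*z) dx ∧ dy ∧ dz
  d(-2*w*z) includes (∂/∂z)(-2*w*z) dz = (-2*w) dz, which multiplied by dy ∧ dw gives (2*w) dy ∧ dz ∧ dw
  d(x*(3*w + 2*z)) includes (∂/∂x)(x*(3*w + 2*z)) dx = (3*w + 2*z) dx, which multiplied by dz ∧ dw gives (3*w + 2*z) dx ∧ dz ∧ dw
Collecting like 3-forms: d(omega) = (-6*x) dx ∧ dy ∧ dw + (-2*y + 3*z) dx ∧ dy ∧ dz + (3*w + 4*z) dx ∧ dz ∧ dw + (2*w) dy ∧ dz ∧ dw.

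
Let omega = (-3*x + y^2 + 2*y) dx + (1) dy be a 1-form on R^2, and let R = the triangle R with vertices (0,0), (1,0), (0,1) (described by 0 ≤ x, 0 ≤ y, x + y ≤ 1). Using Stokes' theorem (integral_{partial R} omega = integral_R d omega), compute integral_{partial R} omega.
integral_(partial R) omega = -4/3

Stokes: integral_partial_R omega = integral_R d omega with d omega = (∂Q/∂x - ∂P/∂y) dx ∧ dy.
  ∂Q/∂x = 0
  ∂P/∂y = 2*y + 2
  integrand = ∂Q/∂x - ∂P/∂y = -2*y - 2.
Integrating over R: integral_0^1 integral_0^{1-x} (-2*y - 2) dy dx = -4/3.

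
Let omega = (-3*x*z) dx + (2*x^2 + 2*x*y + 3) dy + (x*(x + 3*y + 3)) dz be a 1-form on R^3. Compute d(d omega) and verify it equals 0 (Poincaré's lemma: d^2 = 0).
d(d omega) = 0

Step 1: d omega = sum_{i<j} (∂f_j/∂x_i - ∂f_i/∂x_j) dx_i ∧ dx_j:
  coeff of dx ∧ dy: 4*x + 2*y
  coeff of dx ∧ dz: 5*x + 3*y + 3
  coeff of dy ∧ dz: 3*x
Step 2: Apply d again to each 2-form coefficient. The only possible 3-form in R^3 is dx ∧ dy ∧ dz, with coefficient
  ∂(coeff of dy∧dz)/∂x - ∂(coeff of dx∧dz)/∂y + ∂(coeff of dx∧dy)/∂z
  = ∂/∂x (3*x) - ∂/∂y (5*x + 3*y + 3) + ∂/∂z (4*x + 2*y).
Each of these terms simplifies to sums of mixed partials that cancel in pairs. The result is 0 (by equality of mixed partials for smooth functions — Schwarz / Clairaut).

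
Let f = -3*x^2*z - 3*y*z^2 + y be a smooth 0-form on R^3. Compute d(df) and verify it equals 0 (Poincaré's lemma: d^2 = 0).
d(df) = 0

Step 1: df = sum_i (∂f/∂x_i) dx_i = (-6*x*z) dx + (1 - 3*z^2) dy + (-3*x^2 - 6*y*z) dz.
Step 2: Apply d again. Using the 1-form formula, the coefficient of dx ∧ dy in d(df) is ∂^2 f/∂x ∂y - ∂^2 f/∂y ∂x = (0) - (0) = 0 (equality of mixed partials for smooth f).
Similarly for dx ∧ dz and dy ∧ dz — all coefficients vanish. So d(df) = 0.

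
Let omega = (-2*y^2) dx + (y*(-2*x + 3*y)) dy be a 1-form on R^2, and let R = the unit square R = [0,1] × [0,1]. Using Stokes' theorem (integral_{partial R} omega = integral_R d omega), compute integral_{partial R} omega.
integral_(partial R) omega = 1

Stokes: integral_partial_R omega = integral_R d omega with d omega = (∂Q/∂x - ∂P/∂y) dx ∧ dy.
  ∂Q/∂x = -2*y
  ∂P/∂y = -4*y
  integrand = ∂Q/∂x - ∂P/∂y = 2*y.
Integrating over R: integral_0^1 integral_0^1 (2*y) dx dy = 1.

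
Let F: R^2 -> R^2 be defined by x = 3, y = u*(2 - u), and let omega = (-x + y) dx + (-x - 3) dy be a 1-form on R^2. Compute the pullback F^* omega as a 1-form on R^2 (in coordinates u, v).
F^* omega = (12*u - 12) du

Using F^*(f dg) = (f ∘ F) d(g ∘ F), substitute each coordinate x_i by F_i(u, v) in f_i, and replace dx_i by d F_i = (∂F_i/∂u) du + (∂F_i/∂v) dv.
  For the x component: f_1(F) = -u^2 + 2*u - 3; d F_1 = (0) du + (0) dv
  For the y component: f_2(F) = -6; d F_2 = (2 - 2*u) du + (0) dv
Combining and collecting du, dv coefficients:
  coeff of du: 12*u - 12
  coeff of dv: 0
F^* omega = (12*u - 12) du.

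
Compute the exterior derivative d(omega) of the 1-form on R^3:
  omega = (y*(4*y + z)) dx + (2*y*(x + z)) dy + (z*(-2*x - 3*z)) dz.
d(omega) = (-6*y - z) dx ∧ dy + (-y - 2*z) dx ∧ dz + (-2*y) dy ∧ dz

For a 1-form omega = sum_i f_i dx_i, the exterior derivative is
  d(omega) = sum_{i < j} (∂f_j/∂x_i - ∂f_i/∂x_j) dx_i ∧ dx_j.
  coefficient of dx ∧ dy: ∂f_2/∂x - ∂f_1/∂y = ∂(2*y*(x + z))/∂x - ∂(y*(4*y + z))/∂y = -6*y - z
  coefficient of dx ∧ dz: ∂f_3/∂x - ∂f_1/∂z = ∂(z*(-2*x - 3*z))/∂x - ∂(y*(4*y + z))/∂z = -y - 2*z
  coefficient of dy ∧ dz: ∂f_3/∂y - ∂f_2/∂z = ∂(z*(-2*x - 3*z))/∂y - ∂(2*y*(x + z))/∂z = -2*y
Assembling: d(omega) = (-6*y - z) dx ∧ dy + (-y - 2*z) dx ∧ dz + (-2*y) dy ∧ dz.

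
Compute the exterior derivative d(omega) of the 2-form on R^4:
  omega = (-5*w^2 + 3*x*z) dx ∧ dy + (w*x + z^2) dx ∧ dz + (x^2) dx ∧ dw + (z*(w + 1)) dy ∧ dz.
d(omega) = (3*x) dx ∧ dy ∧ dz + (-10*w) dx ∧ dy ∧ dw + (x) dx ∧ dz ∧ dw + (z) dy ∧ dz ∧ dw

For a 2-form omega = sum_{i<j} g_{ij} dx_i ∧ dx_j, the exterior derivative is
  d(omega) = sum_{i<j} d(g_{ij}) ∧ dx_i ∧ dx_j = sum_{i<j, k} (∂g_{ij}/∂x_k) dx_k ∧ dx_i ∧ dx_j.
Expand each term, using dx_k ∧ dx_i ∧ dx_j = sgn(permutation) dx_{(a)} ∧ dx_{(b)} ∧ dx_{(c)} with (a < b < c) sorted:
  d(-5*w^2 + 3*x*z) includes (∂/∂z)(-5*w^2 + 3*x*z) dz = (3*x) dz, which multiplied by dx ∧ dy gives (3*x) dx ∧ dy ∧ dz
  d(-5*w^2 + 3*x*z) includes (∂/∂w)(-5*w^2 + 3*x*z) dw = (-10*w) dw, which multiplied by dx ∧ dy gives (-10*w) dx ∧ dy ∧ dw
  d(w*x + z^2) includes (∂/∂w)(w*x + z^2) dw = (x) dw, which multiplied by dx ∧ dz gives (x) dx ∧ dz ∧ dw
  d(z*(w + 1)) includes (∂/∂w)(z*(w + 1)) dw = (z) dw, which multiplied by dy ∧ dz gives (z) dy ∧ dz ∧ dw
Collecting like 3-forms: d(omega) = (3*x) dx ∧ dy ∧ dz + (-10*w) dx ∧ dy ∧ dw + (x) dx ∧ dz ∧ dw + (z) dy ∧ dz ∧ dw.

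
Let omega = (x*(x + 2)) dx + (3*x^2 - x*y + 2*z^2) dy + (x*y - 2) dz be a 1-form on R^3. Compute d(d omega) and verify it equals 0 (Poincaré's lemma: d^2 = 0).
d(d omega) = 0

Step 1: d omega = sum_{i<j} (∂f_j/∂x_i - ∂f_i/∂x_j) dx_i ∧ dx_j:
  coeff of dx ∧ dy: 6*x - y
  coeff of dx ∧ dz: y
  coeff of dy ∧ dz: x - 4*z
Step 2: Apply d again to each 2-form coefficient. The only possible 3-form in R^3 is dx ∧ dy ∧ dz, with coefficient
  ∂(coeff of dy∧dz)/∂x - ∂(coeff of dx∧dz)/∂y + ∂(coeff of dx∧dy)/∂z
  = ∂/∂x (x - 4*z) - ∂/∂y (y) + ∂/∂z (6*x - y).
Each of these terms simplifies to sums of mixed partials that cancel in pairs. The result is 0 (by equality of mixed partials for smooth functions — Schwarz / Clairaut).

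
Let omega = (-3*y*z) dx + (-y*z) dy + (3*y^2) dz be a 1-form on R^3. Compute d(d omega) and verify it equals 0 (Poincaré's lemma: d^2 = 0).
d(d omega) = 0

Step 1: d omega = sum_{i<j} (∂f_j/∂x_i - ∂f_i/∂x_j) dx_i ∧ dx_j:
  coeff of dx ∧ dy: 3*z
  coeff of dx ∧ dz: 3*y
  coeff of dy ∧ dz: 7*y
Step 2: Apply d again to each 2-form coefficient. The only possible 3-form in R^3 is dx ∧ dy ∧ dz, with coefficient
  ∂(coeff of dy∧dz)/∂x - ∂(coeff of dx∧dz)/∂y + ∂(coeff of dx∧dy)/∂z
  = ∂/∂x (7*y) - ∂/∂y (3*y) + ∂/∂z (3*z).
Each of these terms simplifies to sums of mixed partials that cancel in pairs. The result is 0 (by equality of mixed partials for smooth functions — Schwarz / Clairaut).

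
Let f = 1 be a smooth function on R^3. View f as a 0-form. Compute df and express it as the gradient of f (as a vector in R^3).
df = (0) dx + (0) dy + (0) dz; grad f = (0, 0, 0)

For a 0-form f, d f = (∂f/∂x) dx + (∂f/∂y) dy + (∂f/∂z) dz. The components of the vector representation are exactly the entries of grad f in Cartesian coordinates:
  ∂f/∂x = 0
  ∂f/∂y = 0
  ∂f/∂z = 0.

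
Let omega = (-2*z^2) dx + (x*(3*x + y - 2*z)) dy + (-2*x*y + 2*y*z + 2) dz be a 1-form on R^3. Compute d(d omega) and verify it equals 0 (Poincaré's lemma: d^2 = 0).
d(d omega) = 0

Step 1: d omega = sum_{i<j} (∂f_j/∂x_i - ∂f_i/∂x_j) dx_i ∧ dx_j:
  coeff of dx ∧ dy: 6*x + y - 2*z
  coeff of dx ∧ dz: -2*y + 4*z
  coeff of dy ∧ dz: 2*z
Step 2: Apply d again to each 2-form coefficient. The only possible 3-form in R^3 is dx ∧ dy ∧ dz, with coefficient
  ∂(coeff of dy∧dz)/∂x - ∂(coeff of dx∧dz)/∂y + ∂(coeff of dx∧dy)/∂z
  = ∂/∂x (2*z) - ∂/∂y (-2*y + 4*z) + ∂/∂z (6*x + y - 2*z).
Each of these terms simplifies to sums of mixed partials that cancel in pairs. The result is 0 (by equality of mixed partials for smooth functions — Schwarz / Clairaut).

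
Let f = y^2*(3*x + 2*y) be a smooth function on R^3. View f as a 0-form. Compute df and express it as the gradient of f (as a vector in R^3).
df = (3*y^2) dx + (6*y*(x + y)) dy + (0) dz; grad f = (3*y^2, 6*y*(x + y), 0)

For a 0-form f, d f = (∂f/∂x) dx + (∂f/∂y) dy + (∂f/∂z) dz. The components of the vector representation are exactly the entries of grad f in Cartesian coordinates:
  ∂f/∂x = 3*y^2
  ∂f/∂y = 6*y*(x + y)
  ∂f/∂z = 0.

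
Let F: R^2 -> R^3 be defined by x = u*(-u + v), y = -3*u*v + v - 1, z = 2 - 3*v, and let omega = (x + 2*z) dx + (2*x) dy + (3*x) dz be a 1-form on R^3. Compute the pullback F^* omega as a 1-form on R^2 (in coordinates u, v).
F^* omega = (2*u^3 + 3*u^2*v - 5*u*v^2 + 12*u*v - 8*u - 6*v^2 + 4*v) du + (u*(5*u^2 - 5*u*v + 7*u - 13*v + 4)) dv

Using F^*(f dg) = (f ∘ F) d(g ∘ F), substitute each coordinate x_i by F_i(u, v) in f_i, and replace dx_i by d F_i = (∂F_i/∂u) du + (∂F_i/∂v) dv.
  For the x component: f_1(F) = -u^2 + u*v - 6*v + 4; d F_1 = (-2*u + v) du + (u) dv
  For the y component: f_2(F) = 2*u*(-u + v); d F_2 = (-3*v) du + (1 - 3*u) dv
  For the z component: f_3(F) = 3*u*(-u + v); d F_3 = (0) du + (-3) dv
Combining and collecting du, dv coefficients:
  coeff of du: 2*u^3 + 3*u^2*v - 5*u*v^2 + 12*u*v - 8*u - 6*v^2 + 4*v
  coeff of dv: u*(5*u^2 - 5*u*v + 7*u - 13*v + 4)
F^* omega = (2*u^3 + 3*u^2*v - 5*u*v^2 + 12*u*v - 8*u - 6*v^2 + 4*v) du + (u*(5*u^2 - 5*u*v + 7*u - 13*v + 4)) dv.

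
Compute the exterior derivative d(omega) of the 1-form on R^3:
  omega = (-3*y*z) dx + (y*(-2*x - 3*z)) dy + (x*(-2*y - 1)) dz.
d(omega) = (-2*y + 3*z) dx ∧ dy + (y - 1) dx ∧ dz + (-2*x + 3*y) dy ∧ dz

For a 1-form omega = sum_i f_i dx_i, the exterior derivative is
  d(omega) = sum_{i < j} (∂f_j/∂x_i - ∂f_i/∂x_j) dx_i ∧ dx_j.
  coefficient of dx ∧ dy: ∂f_2/∂x - ∂f_1/∂y = ∂(y*(-2*x - 3*z))/∂x - ∂(-3*y*z)/∂y = -2*y + 3*z
  coefficient of dx ∧ dz: ∂f_3/∂x - ∂f_1/∂z = ∂(x*(-2*y - 1))/∂x - ∂(-3*y*z)/∂z = y - 1
  coefficient of dy ∧ dz: ∂f_3/∂y - ∂f_2/∂z = ∂(x*(-2*y - 1))/∂y - ∂(y*(-2*x - 3*z))/∂z = -2*x + 3*y
Assembling: d(omega) = (-2*y + 3*z) dx ∧ dy + (y - 1) dx ∧ dz + (-2*x + 3*y) dy ∧ dz.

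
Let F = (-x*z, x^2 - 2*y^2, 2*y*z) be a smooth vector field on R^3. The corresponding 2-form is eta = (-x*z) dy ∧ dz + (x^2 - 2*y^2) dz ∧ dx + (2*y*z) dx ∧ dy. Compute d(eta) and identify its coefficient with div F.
d(eta) = (-2*y - z) dx ∧ dy ∧ dz; div F = -2*y - z

For a 2-form in R^3 of the form above, applying d gives a 3-form with coefficient ∂P/∂x + ∂Q/∂y + ∂R/∂z:
  ∂P/∂x = -z
  ∂Q/∂y = -4*y
  ∂R/∂z = 2*y
Sum = -2*y - z, which is exactly div F.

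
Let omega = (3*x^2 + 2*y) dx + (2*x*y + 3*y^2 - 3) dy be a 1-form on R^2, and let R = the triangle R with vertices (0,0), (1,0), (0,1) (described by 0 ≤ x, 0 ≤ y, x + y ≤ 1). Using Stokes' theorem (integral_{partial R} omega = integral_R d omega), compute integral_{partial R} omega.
integral_(partial R) omega = -2/3

Stokes: integral_partial_R omega = integral_R d omega with d omega = (∂Q/∂x - ∂P/∂y) dx ∧ dy.
  ∂Q/∂x = 2*y
  ∂P/∂y = 2
  integrand = ∂Q/∂x - ∂P/∂y = 2*y - 2.
Integrating over R: integral_0^1 integral_0^{1-x} (2*y - 2) dy dx = -2/3.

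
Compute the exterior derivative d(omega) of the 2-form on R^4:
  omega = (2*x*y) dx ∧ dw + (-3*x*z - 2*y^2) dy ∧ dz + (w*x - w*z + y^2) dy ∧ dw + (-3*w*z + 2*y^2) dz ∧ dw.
d(omega) = (w - 2*x) dx ∧ dy ∧ dw + (-3*z) dx ∧ dy ∧ dz + (w + 4*y) dy ∧ dz ∧ dw

For a 2-form omega = sum_{i<j} g_{ij} dx_i ∧ dx_j, the exterior derivative is
  d(omega) = sum_{i<j} d(g_{ij}) ∧ dx_i ∧ dx_j = sum_{i<j, k} (∂g_{ij}/∂x_k) dx_k ∧ dx_i ∧ dx_j.
Expand each term, using dx_k ∧ dx_i ∧ dx_j = sgn(permutation) dx_{(a)} ∧ dx_{(b)} ∧ dx_{(c)} with (a < b < c) sorted:
  d(2*x*y) includes (∂/∂y)(2*x*y) dy = (2*x) dy, which multiplied by dx ∧ dw gives (-2*x) dx ∧ dy ∧ dw
  d(-3*x*z - 2*y^2) includes (∂/∂x)(-3*x*z - 2*y^2) dx = (-3*z) dx, which multiplied by dy ∧ dz gives (-3*z) dx ∧ dy ∧ dz
  d(w*x - w*z + y^2) includes (∂/∂x)(w*x - w*z + y^2) dx = (w) dx, which multiplied by dy ∧ dw gives (w) dx ∧ dy ∧ dw
  d(w*x - w*z + y^2) includes (∂/∂z)(w*x - w*z + y^2) dz = (-w) dz, which multiplied by dy ∧ dw gives (w) dy ∧ dz ∧ dw
  d(-3*w*z + 2*y^2) includes (∂/∂y)(-3*w*z + 2*y^2) dy = (4*y) dy, which multiplied by dz ∧ dw gives (4*y) dy ∧ dz ∧ dw
Collecting like 3-forms: d(omega) = (w - 2*x) dx ∧ dy ∧ dw + (-3*z) dx ∧ dy ∧ dz + (w + 4*y) dy ∧ dz ∧ dw.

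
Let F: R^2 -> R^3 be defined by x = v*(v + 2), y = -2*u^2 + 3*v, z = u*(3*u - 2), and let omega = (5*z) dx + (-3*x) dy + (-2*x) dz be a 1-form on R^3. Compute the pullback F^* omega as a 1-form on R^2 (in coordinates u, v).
F^* omega = (4*v*(v + 2)) du + (30*u^2*v + 30*u^2 - 20*u*v - 20*u - 9*v^2 - 18*v) dv

Using F^*(f dg) = (f ∘ F) d(g ∘ F), substitute each coordinate x_i by F_i(u, v) in f_i, and replace dx_i by d F_i = (∂F_i/∂u) du + (∂F_i/∂v) dv.
  For the x component: f_1(F) = 5*u*(3*u - 2); d F_1 = (0) du + (2*v + 2) dv
  For the y component: f_2(F) = 3*v*(-v - 2); d F_2 = (-4*u) du + (3) dv
  For the z component: f_3(F) = 2*v*(-v - 2); d F_3 = (6*u - 2) du + (0) dv
Combining and collecting du, dv coefficients:
  coeff of du: 4*v*(v + 2)
  coeff of dv: 30*u^2*v + 30*u^2 - 20*u*v - 20*u - 9*v^2 - 18*v
F^* omega = (4*v*(v + 2)) du + (30*u^2*v + 30*u^2 - 20*u*v - 20*u - 9*v^2 - 18*v) dv.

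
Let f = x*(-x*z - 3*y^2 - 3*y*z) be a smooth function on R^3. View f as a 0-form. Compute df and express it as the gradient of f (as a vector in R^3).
df = (-2*x*z - 3*y^2 - 3*y*z) dx + (3*x*(-2*y - z)) dy + (x*(-x - 3*y)) dz; grad f = (-2*x*z - 3*y^2 - 3*y*z, 3*x*(-2*y - z), x*(-x - 3*y))

For a 0-form f, d f = (∂f/∂x) dx + (∂f/∂y) dy + (∂f/∂z) dz. The components of the vector representation are exactly the entries of grad f in Cartesian coordinates:
  ∂f/∂x = -2*x*z - 3*y^2 - 3*y*z
  ∂f/∂y = 3*x*(-2*y - z)
  ∂f/∂z = x*(-x - 3*y).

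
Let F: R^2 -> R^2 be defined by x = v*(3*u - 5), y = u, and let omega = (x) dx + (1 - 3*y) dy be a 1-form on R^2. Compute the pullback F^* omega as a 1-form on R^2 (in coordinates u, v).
F^* omega = (9*u*v^2 - 3*u - 15*v^2 + 1) du + (v*(9*u^2 - 30*u + 25)) dv

Using F^*(f dg) = (f ∘ F) d(g ∘ F), substitute each coordinate x_i by F_i(u, v) in f_i, and replace dx_i by d F_i = (∂F_i/∂u) du + (∂F_i/∂v) dv.
  For the x component: f_1(F) = v*(3*u - 5); d F_1 = (3*v) du + (3*u - 5) dv
  For the y component: f_2(F) = 1 - 3*u; d F_2 = (1) du + (0) dv
Combining and collecting du, dv coefficients:
  coeff of du: 9*u*v^2 - 3*u - 15*v^2 + 1
  coeff of dv: v*(9*u^2 - 30*u + 25)
F^* omega = (9*u*v^2 - 3*u - 15*v^2 + 1) du + (v*(9*u^2 - 30*u + 25)) dv.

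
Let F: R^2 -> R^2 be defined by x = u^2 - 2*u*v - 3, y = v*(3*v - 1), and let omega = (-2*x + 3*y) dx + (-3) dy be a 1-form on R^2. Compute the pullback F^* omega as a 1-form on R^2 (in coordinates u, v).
F^* omega = (-4*u^3 + 12*u^2*v + 10*u*v^2 - 6*u*v + 12*u - 18*v^3 + 6*v^2 - 12*v) du + (4*u^3 - 8*u^2*v - 18*u*v^2 + 6*u*v - 12*u - 18*v + 3) dv

Using F^*(f dg) = (f ∘ F) d(g ∘ F), substitute each coordinate x_i by F_i(u, v) in f_i, and replace dx_i by d F_i = (∂F_i/∂u) du + (∂F_i/∂v) dv.
  For the x component: f_1(F) = -2*u^2 + 4*u*v + 9*v^2 - 3*v + 6; d F_1 = (2*u - 2*v) du + (-2*u) dv
  For the y component: f_2(F) = -3; d F_2 = (0) du + (6*v - 1) dv
Combining and collecting du, dv coefficients:
  coeff of du: -4*u^3 + 12*u^2*v + 10*u*v^2 - 6*u*v + 12*u - 18*v^3 + 6*v^2 - 12*v
  coeff of dv: 4*u^3 - 8*u^2*v - 18*u*v^2 + 6*u*v - 12*u - 18*v + 3
F^* omega = (-4*u^3 + 12*u^2*v + 10*u*v^2 - 6*u*v + 12*u - 18*v^3 + 6*v^2 - 12*v) du + (4*u^3 - 8*u^2*v - 18*u*v^2 + 6*u*v - 12*u - 18*v + 3) dv.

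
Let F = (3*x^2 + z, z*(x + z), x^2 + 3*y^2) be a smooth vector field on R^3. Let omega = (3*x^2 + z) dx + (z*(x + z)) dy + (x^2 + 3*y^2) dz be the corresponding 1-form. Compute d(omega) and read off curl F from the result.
d(omega) = (-x + 6*y - 2*z) dy ∧ dz + (1 - 2*x) dz ∧ dx + (z) dx ∧ dy; curl F = (-x + 6*y - 2*z, 1 - 2*x, z)

d omega = sum_{i<j} (∂f_j/∂x_i - ∂f_i/∂x_j) dx_i ∧ dx_j. Under the identification (dy ∧ dz, dz ∧ dx, dx ∧ dy) ↔ (e_x, e_y, e_z), the coefficients are exactly the components of curl F. Compute:
  ∂R/∂y - ∂Q/∂z = (6*y) - (x + 2*z) = -x + 6*y - 2*z
  ∂P/∂z - ∂R/∂x = (1) - (2*x) = 1 - 2*x
  ∂Q/∂x - ∂P/∂y = (z) - (0) = z.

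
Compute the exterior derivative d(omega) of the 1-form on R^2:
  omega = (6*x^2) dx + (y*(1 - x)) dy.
d(omega) = (-y) dx ∧ dy

For a 1-form omega = sum_i f_i dx_i, the exterior derivative is
  d(omega) = sum_{i < j} (∂f_j/∂x_i - ∂f_i/∂x_j) dx_i ∧ dx_j.
  coefficient of dx ∧ dy: ∂f_2/∂x - ∂f_1/∂y = ∂(y*(1 - x))/∂x - ∂(6*x^2)/∂y = -y
Assembling: d(omega) = (-y) dx ∧ dy.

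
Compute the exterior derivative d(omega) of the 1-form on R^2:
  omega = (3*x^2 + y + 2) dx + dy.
d(omega) = (-1) dx ∧ dy

For a 1-form omega = sum_i f_i dx_i, the exterior derivative is
  d(omega) = sum_{i < j} (∂f_j/∂x_i - ∂f_i/∂x_j) dx_i ∧ dx_j.
  coefficient of dx ∧ dy: ∂f_2/∂x - ∂f_1/∂y = ∂(1)/∂x - ∂(3*x^2 + y + 2)/∂y = -1
Assembling: d(omega) = (-1) dx ∧ dy.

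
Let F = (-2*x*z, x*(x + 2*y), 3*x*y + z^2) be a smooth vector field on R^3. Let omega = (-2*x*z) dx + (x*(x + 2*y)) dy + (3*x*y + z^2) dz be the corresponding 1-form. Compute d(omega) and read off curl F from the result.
d(omega) = (3*x) dy ∧ dz + (-2*x - 3*y) dz ∧ dx + (2*x + 2*y) dx ∧ dy; curl F = (3*x, -2*x - 3*y, 2*x + 2*y)

d omega = sum_{i<j} (∂f_j/∂x_i - ∂f_i/∂x_j) dx_i ∧ dx_j. Under the identification (dy ∧ dz, dz ∧ dx, dx ∧ dy) ↔ (e_x, e_y, e_z), the coefficients are exactly the components of curl F. Compute:
  ∂R/∂y - ∂Q/∂z = (3*x) - (0) = 3*x
  ∂P/∂z - ∂R/∂x = (-2*x) - (3*y) = -2*x - 3*y
  ∂Q/∂x - ∂P/∂y = (2*x + 2*y) - (0) = 2*x + 2*y.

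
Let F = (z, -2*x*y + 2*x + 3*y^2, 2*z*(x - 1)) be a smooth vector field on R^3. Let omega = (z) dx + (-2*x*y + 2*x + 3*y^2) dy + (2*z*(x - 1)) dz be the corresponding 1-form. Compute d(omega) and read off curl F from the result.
d(omega) = (0) dy ∧ dz + (1 - 2*z) dz ∧ dx + (2 - 2*y) dx ∧ dy; curl F = (0, 1 - 2*z, 2 - 2*y)

d omega = sum_{i<j} (∂f_j/∂x_i - ∂f_i/∂x_j) dx_i ∧ dx_j. Under the identification (dy ∧ dz, dz ∧ dx, dx ∧ dy) ↔ (e_x, e_y, e_z), the coefficients are exactly the components of curl F. Compute:
  ∂R/∂y - ∂Q/∂z = (0) - (0) = 0
  ∂P/∂z - ∂R/∂x = (1) - (2*z) = 1 - 2*z
  ∂Q/∂x - ∂P/∂y = (2 - 2*y) - (0) = 2 - 2*y.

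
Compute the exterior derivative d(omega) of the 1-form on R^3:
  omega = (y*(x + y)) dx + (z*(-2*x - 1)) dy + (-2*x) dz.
d(omega) = (-x - 2*y - 2*z) dx ∧ dy + (-2) dx ∧ dz + (2*x + 1) dy ∧ dz

For a 1-form omega = sum_i f_i dx_i, the exterior derivative is
  d(omega) = sum_{i < j} (∂f_j/∂x_i - ∂f_i/∂x_j) dx_i ∧ dx_j.
  coefficient of dx ∧ dy: ∂f_2/∂x - ∂f_1/∂y = ∂(z*(-2*x - 1))/∂x - ∂(y*(x + y))/∂y = -x - 2*y - 2*z
  coefficient of dx ∧ dz: ∂f_3/∂x - ∂f_1/∂z = ∂(-2*x)/∂x - ∂(y*(x + y))/∂z = -2
  coefficient of dy ∧ dz: ∂f_3/∂y - ∂f_2/∂z = ∂(-2*x)/∂y - ∂(z*(-2*x - 1))/∂z = 2*x + 1
Assembling: d(omega) = (-x - 2*y - 2*z) dx ∧ dy + (-2) dx ∧ dz + (2*x + 1) dy ∧ dz.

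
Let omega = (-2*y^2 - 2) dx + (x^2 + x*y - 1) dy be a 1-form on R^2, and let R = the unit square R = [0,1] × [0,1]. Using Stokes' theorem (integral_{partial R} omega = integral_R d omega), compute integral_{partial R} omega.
integral_(partial R) omega = 7/2

Stokes: integral_partial_R omega = integral_R d omega with d omega = (∂Q/∂x - ∂P/∂y) dx ∧ dy.
  ∂Q/∂x = 2*x + y
  ∂P/∂y = -4*y
  integrand = ∂Q/∂x - ∂P/∂y = 2*x + 5*y.
Integrating over R: integral_0^1 integral_0^1 (2*x + 5*y) dx dy = 7/2.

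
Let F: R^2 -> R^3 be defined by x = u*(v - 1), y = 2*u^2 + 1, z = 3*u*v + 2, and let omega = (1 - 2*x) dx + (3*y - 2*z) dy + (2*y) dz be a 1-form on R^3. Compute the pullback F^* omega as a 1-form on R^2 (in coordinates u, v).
F^* omega = (24*u^3 - 12*u^2*v - 2*u*v^2 + 4*u*v - 6*u + 7*v - 1) du + (u*(12*u^2 - 2*u*v + 2*u + 7)) dv

Using F^*(f dg) = (f ∘ F) d(g ∘ F), substitute each coordinate x_i by F_i(u, v) in f_i, and replace dx_i by d F_i = (∂F_i/∂u) du + (∂F_i/∂v) dv.
  For the x component: f_1(F) = -2*u*v + 2*u + 1; d F_1 = (v - 1) du + (u) dv
  For the y component: f_2(F) = 6*u^2 - 6*u*v - 1; d F_2 = (4*u) du + (0) dv
  For the z component: f_3(F) = 4*u^2 + 2; d F_3 = (3*v) du + (3*u) dv
Combining and collecting du, dv coefficients:
  coeff of du: 24*u^3 - 12*u^2*v - 2*u*v^2 + 4*u*v - 6*u + 7*v - 1
  coeff of dv: u*(12*u^2 - 2*u*v + 2*u + 7)
F^* omega = (24*u^3 - 12*u^2*v - 2*u*v^2 + 4*u*v - 6*u + 7*v - 1) du + (u*(12*u^2 - 2*u*v + 2*u + 7)) dv.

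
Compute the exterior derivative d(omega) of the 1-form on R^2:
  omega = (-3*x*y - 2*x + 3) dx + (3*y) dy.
d(omega) = (3*x) dx ∧ dy

For a 1-form omega = sum_i f_i dx_i, the exterior derivative is
  d(omega) = sum_{i < j} (∂f_j/∂x_i - ∂f_i/∂x_j) dx_i ∧ dx_j.
  coefficient of dx ∧ dy: ∂f_2/∂x - ∂f_1/∂y = ∂(3*y)/∂x - ∂(-3*x*y - 2*x + 3)/∂y = 3*x
Assembling: d(omega) = (3*x) dx ∧ dy.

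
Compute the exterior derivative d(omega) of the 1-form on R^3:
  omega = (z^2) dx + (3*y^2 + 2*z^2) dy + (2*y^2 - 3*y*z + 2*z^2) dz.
d(omega) = (-2*z) dx ∧ dz + (4*y - 7*z) dy ∧ dz

For a 1-form omega = sum_i f_i dx_i, the exterior derivative is
  d(omega) = sum_{i < j} (∂f_j/∂x_i - ∂f_i/∂x_j) dx_i ∧ dx_j.
  coefficient of dx ∧ dz: ∂f_3/∂x - ∂f_1/∂z = ∂(2*y^2 - 3*y*z + 2*z^2)/∂x - ∂(z^2)/∂z = -2*z
  coefficient of dy ∧ dz: ∂f_3/∂y - ∂f_2/∂z = ∂(2*y^2 - 3*y*z + 2*z^2)/∂y - ∂(3*y^2 + 2*z^2)/∂z = 4*y - 7*z
Assembling: d(omega) = (-2*z) dx ∧ dz + (4*y - 7*z) dy ∧ dz.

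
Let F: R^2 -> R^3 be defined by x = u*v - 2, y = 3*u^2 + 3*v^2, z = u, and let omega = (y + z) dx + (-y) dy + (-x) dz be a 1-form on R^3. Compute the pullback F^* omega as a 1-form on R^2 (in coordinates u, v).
F^* omega = (-18*u^3 + 3*u^2*v - 18*u*v^2 + 3*v^3 + 2) du + (3*u^3 - 18*u^2*v + u^2 + 3*u*v^2 - 18*v^3) dv

Using F^*(f dg) = (f ∘ F) d(g ∘ F), substitute each coordinate x_i by F_i(u, v) in f_i, and replace dx_i by d F_i = (∂F_i/∂u) du + (∂F_i/∂v) dv.
  For the x component: f_1(F) = 3*u^2 + u + 3*v^2; d F_1 = (v) du + (u) dv
  For the y component: f_2(F) = -3*u^2 - 3*v^2; d F_2 = (6*u) du + (6*v) dv
  For the z component: f_3(F) = -u*v + 2; d F_3 = (1) du + (0) dv
Combining and collecting du, dv coefficients:
  coeff of du: -18*u^3 + 3*u^2*v - 18*u*v^2 + 3*v^3 + 2
  coeff of dv: 3*u^3 - 18*u^2*v + u^2 + 3*u*v^2 - 18*v^3
F^* omega = (-18*u^3 + 3*u^2*v - 18*u*v^2 + 3*v^3 + 2) du + (3*u^3 - 18*u^2*v + u^2 + 3*u*v^2 - 18*v^3) dv.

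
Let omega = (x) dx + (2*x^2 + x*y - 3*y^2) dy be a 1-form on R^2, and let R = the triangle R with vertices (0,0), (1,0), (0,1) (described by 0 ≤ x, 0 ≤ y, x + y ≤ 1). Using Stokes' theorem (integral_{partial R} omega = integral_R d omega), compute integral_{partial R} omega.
integral_(partial R) omega = 5/6

Stokes: integral_partial_R omega = integral_R d omega with d omega = (∂Q/∂x - ∂P/∂y) dx ∧ dy.
  ∂Q/∂x = 4*x + y
  ∂P/∂y = 0
  integrand = ∂Q/∂x - ∂P/∂y = 4*x + y.
Integrating over R: integral_0^1 integral_0^{1-x} (4*x + y) dy dx = 5/6.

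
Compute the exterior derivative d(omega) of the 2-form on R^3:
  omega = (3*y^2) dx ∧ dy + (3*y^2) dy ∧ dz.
d(omega) = 0

For a 2-form omega = sum_{i<j} g_{ij} dx_i ∧ dx_j, the exterior derivative is
  d(omega) = sum_{i<j} d(g_{ij}) ∧ dx_i ∧ dx_j = sum_{i<j, k} (∂g_{ij}/∂x_k) dx_k ∧ dx_i ∧ dx_j.
Expand each term, using dx_k ∧ dx_i ∧ dx_j = sgn(permutation) dx_{(a)} ∧ dx_{(b)} ∧ dx_{(c)} with (a < b < c) sorted:

Collecting like 3-forms: d(omega) = 0.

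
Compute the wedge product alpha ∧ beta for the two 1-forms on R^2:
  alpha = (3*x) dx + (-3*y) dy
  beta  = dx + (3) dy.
alpha ∧ beta = (9*x + 3*y) dx ∧ dy

Distribute the wedge, using dx_i ∧ dx_j = -dx_j ∧ dx_i and dx_i ∧ dx_i = 0. For each pair (i, j) with i < j, the coefficient of dx_i ∧ dx_j in alpha ∧ beta is (alpha_i * beta_j - alpha_j * beta_i). Collecting: alpha ∧ beta = (9*x + 3*y) dx ∧ dy.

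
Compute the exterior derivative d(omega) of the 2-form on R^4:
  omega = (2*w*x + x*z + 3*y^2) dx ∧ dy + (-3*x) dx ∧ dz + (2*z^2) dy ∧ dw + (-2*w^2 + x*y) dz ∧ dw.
d(omega) = (x) dx ∧ dy ∧ dz + (2*x) dx ∧ dy ∧ dw + (x - 4*z) dy ∧ dz ∧ dw + (y) dx ∧ dz ∧ dw

For a 2-form omega = sum_{i<j} g_{ij} dx_i ∧ dx_j, the exterior derivative is
  d(omega) = sum_{i<j} d(g_{ij}) ∧ dx_i ∧ dx_j = sum_{i<j, k} (∂g_{ij}/∂x_k) dx_k ∧ dx_i ∧ dx_j.
Expand each term, using dx_k ∧ dx_i ∧ dx_j = sgn(permutation) dx_{(a)} ∧ dx_{(b)} ∧ dx_{(c)} with (a < b < c) sorted:
  d(2*w*x + x*z + 3*y^2) includes (∂/∂z)(2*w*x + x*z + 3*y^2) dz = (x) dz, which multiplied by dx ∧ dy gives (x) dx ∧ dy ∧ dz
  d(2*w*x + x*z + 3*y^2) includes (∂/∂w)(2*w*x + x*z + 3*y^2) dw = (2*x) dw, which multiplied by dx ∧ dy gives (2*x) dx ∧ dy ∧ dw
  d(2*z^2) includes (∂/∂z)(2*z^2) dz = (4*z) dz, which multiplied by dy ∧ dw gives (-4*z) dy ∧ dz ∧ dw
  d(-2*w^2 + x*y) includes (∂/∂x)(-2*w^2 + x*y) dx = (y) dx, which multiplied by dz ∧ dw gives (y) dx ∧ dz ∧ dw
  d(-2*w^2 + x*y) includes (∂/∂y)(-2*w^2 + x*y) dy = (x) dy, which multiplied by dz ∧ dw gives (x) dy ∧ dz ∧ dw
Collecting like 3-forms: d(omega) = (x) dx ∧ dy ∧ dz + (2*x) dx ∧ dy ∧ dw + (x - 4*z) dy ∧ dz ∧ dw + (y) dx ∧ dz ∧ dw.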